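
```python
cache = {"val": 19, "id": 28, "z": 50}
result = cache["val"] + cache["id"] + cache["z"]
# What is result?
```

Answer: 97

Derivation:
Trace (tracking result):
cache = {'val': 19, 'id': 28, 'z': 50}  # -> cache = {'val': 19, 'id': 28, 'z': 50}
result = cache['val'] + cache['id'] + cache['z']  # -> result = 97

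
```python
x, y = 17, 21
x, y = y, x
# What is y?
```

Trace (tracking y):
x, y = (17, 21)  # -> x = 17, y = 21
x, y = (y, x)  # -> x = 21, y = 17

Answer: 17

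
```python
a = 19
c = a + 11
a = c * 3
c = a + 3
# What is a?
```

Trace (tracking a):
a = 19  # -> a = 19
c = a + 11  # -> c = 30
a = c * 3  # -> a = 90
c = a + 3  # -> c = 93

Answer: 90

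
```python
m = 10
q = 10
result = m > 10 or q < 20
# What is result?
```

Trace (tracking result):
m = 10  # -> m = 10
q = 10  # -> q = 10
result = m > 10 or q < 20  # -> result = True

Answer: True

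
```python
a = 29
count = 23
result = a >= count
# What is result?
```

Trace (tracking result):
a = 29  # -> a = 29
count = 23  # -> count = 23
result = a >= count  # -> result = True

Answer: True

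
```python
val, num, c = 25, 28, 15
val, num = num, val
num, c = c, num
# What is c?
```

Trace (tracking c):
val, num, c = (25, 28, 15)  # -> val = 25, num = 28, c = 15
val, num = (num, val)  # -> val = 28, num = 25
num, c = (c, num)  # -> num = 15, c = 25

Answer: 25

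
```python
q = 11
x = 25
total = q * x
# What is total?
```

Trace (tracking total):
q = 11  # -> q = 11
x = 25  # -> x = 25
total = q * x  # -> total = 275

Answer: 275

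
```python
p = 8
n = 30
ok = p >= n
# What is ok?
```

Answer: False

Derivation:
Trace (tracking ok):
p = 8  # -> p = 8
n = 30  # -> n = 30
ok = p >= n  # -> ok = False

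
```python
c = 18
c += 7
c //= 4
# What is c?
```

Trace (tracking c):
c = 18  # -> c = 18
c += 7  # -> c = 25
c //= 4  # -> c = 6

Answer: 6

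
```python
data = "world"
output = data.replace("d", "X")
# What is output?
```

Trace (tracking output):
data = 'world'  # -> data = 'world'
output = data.replace('d', 'X')  # -> output = 'worlX'

Answer: 'worlX'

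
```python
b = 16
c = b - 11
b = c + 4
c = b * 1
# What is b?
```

Answer: 9

Derivation:
Trace (tracking b):
b = 16  # -> b = 16
c = b - 11  # -> c = 5
b = c + 4  # -> b = 9
c = b * 1  # -> c = 9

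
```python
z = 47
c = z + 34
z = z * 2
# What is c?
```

Answer: 81

Derivation:
Trace (tracking c):
z = 47  # -> z = 47
c = z + 34  # -> c = 81
z = z * 2  # -> z = 94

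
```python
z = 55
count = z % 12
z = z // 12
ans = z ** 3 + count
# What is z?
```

Trace (tracking z):
z = 55  # -> z = 55
count = z % 12  # -> count = 7
z = z // 12  # -> z = 4
ans = z ** 3 + count  # -> ans = 71

Answer: 4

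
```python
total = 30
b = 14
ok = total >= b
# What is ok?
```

Answer: True

Derivation:
Trace (tracking ok):
total = 30  # -> total = 30
b = 14  # -> b = 14
ok = total >= b  # -> ok = True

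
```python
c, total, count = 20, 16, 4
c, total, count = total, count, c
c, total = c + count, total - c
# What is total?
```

Trace (tracking total):
c, total, count = (20, 16, 4)  # -> c = 20, total = 16, count = 4
c, total, count = (total, count, c)  # -> c = 16, total = 4, count = 20
c, total = (c + count, total - c)  # -> c = 36, total = -12

Answer: -12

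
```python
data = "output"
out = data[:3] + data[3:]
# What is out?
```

Answer: 'output'

Derivation:
Trace (tracking out):
data = 'output'  # -> data = 'output'
out = data[:3] + data[3:]  # -> out = 'output'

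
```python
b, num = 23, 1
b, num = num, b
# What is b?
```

Trace (tracking b):
b, num = (23, 1)  # -> b = 23, num = 1
b, num = (num, b)  # -> b = 1, num = 23

Answer: 1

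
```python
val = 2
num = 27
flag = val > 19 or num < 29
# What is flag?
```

Trace (tracking flag):
val = 2  # -> val = 2
num = 27  # -> num = 27
flag = val > 19 or num < 29  # -> flag = True

Answer: True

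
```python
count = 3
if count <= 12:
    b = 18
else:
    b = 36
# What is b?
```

Answer: 18

Derivation:
Trace (tracking b):
count = 3  # -> count = 3
if count <= 12:  # condition is True
    b = 18  # -> b = 18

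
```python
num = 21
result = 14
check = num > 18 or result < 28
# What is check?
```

Trace (tracking check):
num = 21  # -> num = 21
result = 14  # -> result = 14
check = num > 18 or result < 28  # -> check = True

Answer: True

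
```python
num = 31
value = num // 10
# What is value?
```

Answer: 3

Derivation:
Trace (tracking value):
num = 31  # -> num = 31
value = num // 10  # -> value = 3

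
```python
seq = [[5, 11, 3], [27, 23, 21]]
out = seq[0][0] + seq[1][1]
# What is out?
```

Answer: 28

Derivation:
Trace (tracking out):
seq = [[5, 11, 3], [27, 23, 21]]  # -> seq = [[5, 11, 3], [27, 23, 21]]
out = seq[0][0] + seq[1][1]  # -> out = 28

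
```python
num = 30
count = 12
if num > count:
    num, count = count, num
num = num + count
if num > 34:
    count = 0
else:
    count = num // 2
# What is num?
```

Trace (tracking num):
num = 30  # -> num = 30
count = 12  # -> count = 12
if num > count:  # condition is True
    num, count = (count, num)  # -> num = 12, count = 30
num = num + count  # -> num = 42
if num > 34:  # condition is True
    count = 0  # -> count = 0

Answer: 42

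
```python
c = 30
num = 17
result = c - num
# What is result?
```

Answer: 13

Derivation:
Trace (tracking result):
c = 30  # -> c = 30
num = 17  # -> num = 17
result = c - num  # -> result = 13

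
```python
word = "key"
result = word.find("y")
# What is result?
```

Trace (tracking result):
word = 'key'  # -> word = 'key'
result = word.find('y')  # -> result = 2

Answer: 2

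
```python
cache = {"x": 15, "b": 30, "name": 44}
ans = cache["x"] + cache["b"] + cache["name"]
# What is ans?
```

Trace (tracking ans):
cache = {'x': 15, 'b': 30, 'name': 44}  # -> cache = {'x': 15, 'b': 30, 'name': 44}
ans = cache['x'] + cache['b'] + cache['name']  # -> ans = 89

Answer: 89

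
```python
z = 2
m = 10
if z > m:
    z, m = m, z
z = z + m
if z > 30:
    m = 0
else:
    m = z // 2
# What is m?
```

Answer: 6

Derivation:
Trace (tracking m):
z = 2  # -> z = 2
m = 10  # -> m = 10
if z > m:  # condition is False
z = z + m  # -> z = 12
if z > 30:  # condition is False
else:
    m = z // 2  # -> m = 6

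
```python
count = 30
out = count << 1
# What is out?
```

Answer: 60

Derivation:
Trace (tracking out):
count = 30  # -> count = 30
out = count << 1  # -> out = 60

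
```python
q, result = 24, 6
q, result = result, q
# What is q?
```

Trace (tracking q):
q, result = (24, 6)  # -> q = 24, result = 6
q, result = (result, q)  # -> q = 6, result = 24

Answer: 6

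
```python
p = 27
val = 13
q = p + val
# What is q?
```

Answer: 40

Derivation:
Trace (tracking q):
p = 27  # -> p = 27
val = 13  # -> val = 13
q = p + val  # -> q = 40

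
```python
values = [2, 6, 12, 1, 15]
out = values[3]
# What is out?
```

Answer: 1

Derivation:
Trace (tracking out):
values = [2, 6, 12, 1, 15]  # -> values = [2, 6, 12, 1, 15]
out = values[3]  # -> out = 1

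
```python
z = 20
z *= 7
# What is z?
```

Answer: 140

Derivation:
Trace (tracking z):
z = 20  # -> z = 20
z *= 7  # -> z = 140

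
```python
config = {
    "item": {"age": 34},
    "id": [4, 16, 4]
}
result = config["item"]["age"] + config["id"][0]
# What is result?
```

Answer: 38

Derivation:
Trace (tracking result):
config = {'item': {'age': 34}, 'id': [4, 16, 4]}  # -> config = {'item': {'age': 34}, 'id': [4, 16, 4]}
result = config['item']['age'] + config['id'][0]  # -> result = 38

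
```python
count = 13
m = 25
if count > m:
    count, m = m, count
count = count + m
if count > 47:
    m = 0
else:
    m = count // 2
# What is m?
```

Answer: 19

Derivation:
Trace (tracking m):
count = 13  # -> count = 13
m = 25  # -> m = 25
if count > m:  # condition is False
count = count + m  # -> count = 38
if count > 47:  # condition is False
else:
    m = count // 2  # -> m = 19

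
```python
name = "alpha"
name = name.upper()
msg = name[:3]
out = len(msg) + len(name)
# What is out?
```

Answer: 8

Derivation:
Trace (tracking out):
name = 'alpha'  # -> name = 'alpha'
name = name.upper()  # -> name = 'ALPHA'
msg = name[:3]  # -> msg = 'ALP'
out = len(msg) + len(name)  # -> out = 8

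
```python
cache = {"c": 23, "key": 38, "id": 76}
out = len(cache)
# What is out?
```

Trace (tracking out):
cache = {'c': 23, 'key': 38, 'id': 76}  # -> cache = {'c': 23, 'key': 38, 'id': 76}
out = len(cache)  # -> out = 3

Answer: 3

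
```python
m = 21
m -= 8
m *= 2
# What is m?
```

Trace (tracking m):
m = 21  # -> m = 21
m -= 8  # -> m = 13
m *= 2  # -> m = 26

Answer: 26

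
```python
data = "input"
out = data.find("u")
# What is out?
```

Trace (tracking out):
data = 'input'  # -> data = 'input'
out = data.find('u')  # -> out = 3

Answer: 3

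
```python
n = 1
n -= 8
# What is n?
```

Answer: -7

Derivation:
Trace (tracking n):
n = 1  # -> n = 1
n -= 8  # -> n = -7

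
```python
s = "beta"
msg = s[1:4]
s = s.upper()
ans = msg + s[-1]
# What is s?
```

Answer: 'BETA'

Derivation:
Trace (tracking s):
s = 'beta'  # -> s = 'beta'
msg = s[1:4]  # -> msg = 'eta'
s = s.upper()  # -> s = 'BETA'
ans = msg + s[-1]  # -> ans = 'etaA'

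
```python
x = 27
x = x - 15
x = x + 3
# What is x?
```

Trace (tracking x):
x = 27  # -> x = 27
x = x - 15  # -> x = 12
x = x + 3  # -> x = 15

Answer: 15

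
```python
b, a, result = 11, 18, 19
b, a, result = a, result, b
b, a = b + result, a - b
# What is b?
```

Trace (tracking b):
b, a, result = (11, 18, 19)  # -> b = 11, a = 18, result = 19
b, a, result = (a, result, b)  # -> b = 18, a = 19, result = 11
b, a = (b + result, a - b)  # -> b = 29, a = 1

Answer: 29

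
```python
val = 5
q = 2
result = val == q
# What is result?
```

Trace (tracking result):
val = 5  # -> val = 5
q = 2  # -> q = 2
result = val == q  # -> result = False

Answer: False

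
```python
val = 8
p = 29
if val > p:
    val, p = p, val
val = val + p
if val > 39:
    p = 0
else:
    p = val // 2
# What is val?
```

Trace (tracking val):
val = 8  # -> val = 8
p = 29  # -> p = 29
if val > p:  # condition is False
val = val + p  # -> val = 37
if val > 39:  # condition is False
else:
    p = val // 2  # -> p = 18

Answer: 37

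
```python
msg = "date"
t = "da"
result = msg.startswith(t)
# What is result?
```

Answer: True

Derivation:
Trace (tracking result):
msg = 'date'  # -> msg = 'date'
t = 'da'  # -> t = 'da'
result = msg.startswith(t)  # -> result = True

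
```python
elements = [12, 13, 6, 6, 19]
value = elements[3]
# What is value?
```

Trace (tracking value):
elements = [12, 13, 6, 6, 19]  # -> elements = [12, 13, 6, 6, 19]
value = elements[3]  # -> value = 6

Answer: 6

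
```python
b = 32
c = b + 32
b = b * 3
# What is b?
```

Trace (tracking b):
b = 32  # -> b = 32
c = b + 32  # -> c = 64
b = b * 3  # -> b = 96

Answer: 96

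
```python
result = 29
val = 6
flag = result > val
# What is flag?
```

Answer: True

Derivation:
Trace (tracking flag):
result = 29  # -> result = 29
val = 6  # -> val = 6
flag = result > val  # -> flag = True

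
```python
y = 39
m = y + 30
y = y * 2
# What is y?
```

Answer: 78

Derivation:
Trace (tracking y):
y = 39  # -> y = 39
m = y + 30  # -> m = 69
y = y * 2  # -> y = 78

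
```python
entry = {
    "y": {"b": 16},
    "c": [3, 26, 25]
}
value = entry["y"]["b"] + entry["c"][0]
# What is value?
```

Trace (tracking value):
entry = {'y': {'b': 16}, 'c': [3, 26, 25]}  # -> entry = {'y': {'b': 16}, 'c': [3, 26, 25]}
value = entry['y']['b'] + entry['c'][0]  # -> value = 19

Answer: 19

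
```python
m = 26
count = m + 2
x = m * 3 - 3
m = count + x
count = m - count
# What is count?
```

Trace (tracking count):
m = 26  # -> m = 26
count = m + 2  # -> count = 28
x = m * 3 - 3  # -> x = 75
m = count + x  # -> m = 103
count = m - count  # -> count = 75

Answer: 75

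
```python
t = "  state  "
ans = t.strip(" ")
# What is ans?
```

Trace (tracking ans):
t = '  state  '  # -> t = '  state  '
ans = t.strip(' ')  # -> ans = 'state'

Answer: 'state'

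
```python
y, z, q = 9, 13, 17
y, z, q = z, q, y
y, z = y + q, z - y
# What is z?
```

Trace (tracking z):
y, z, q = (9, 13, 17)  # -> y = 9, z = 13, q = 17
y, z, q = (z, q, y)  # -> y = 13, z = 17, q = 9
y, z = (y + q, z - y)  # -> y = 22, z = 4

Answer: 4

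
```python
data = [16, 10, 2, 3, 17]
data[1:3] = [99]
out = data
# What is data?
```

Answer: [16, 99, 3, 17]

Derivation:
Trace (tracking data):
data = [16, 10, 2, 3, 17]  # -> data = [16, 10, 2, 3, 17]
data[1:3] = [99]  # -> data = [16, 99, 3, 17]
out = data  # -> out = [16, 99, 3, 17]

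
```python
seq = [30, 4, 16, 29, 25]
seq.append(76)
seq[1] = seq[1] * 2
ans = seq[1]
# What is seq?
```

Answer: [30, 8, 16, 29, 25, 76]

Derivation:
Trace (tracking seq):
seq = [30, 4, 16, 29, 25]  # -> seq = [30, 4, 16, 29, 25]
seq.append(76)  # -> seq = [30, 4, 16, 29, 25, 76]
seq[1] = seq[1] * 2  # -> seq = [30, 8, 16, 29, 25, 76]
ans = seq[1]  # -> ans = 8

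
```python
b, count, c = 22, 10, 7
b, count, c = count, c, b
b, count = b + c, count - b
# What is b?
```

Answer: 32

Derivation:
Trace (tracking b):
b, count, c = (22, 10, 7)  # -> b = 22, count = 10, c = 7
b, count, c = (count, c, b)  # -> b = 10, count = 7, c = 22
b, count = (b + c, count - b)  # -> b = 32, count = -3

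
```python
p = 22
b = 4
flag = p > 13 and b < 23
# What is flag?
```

Answer: True

Derivation:
Trace (tracking flag):
p = 22  # -> p = 22
b = 4  # -> b = 4
flag = p > 13 and b < 23  # -> flag = True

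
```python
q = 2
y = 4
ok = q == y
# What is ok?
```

Answer: False

Derivation:
Trace (tracking ok):
q = 2  # -> q = 2
y = 4  # -> y = 4
ok = q == y  # -> ok = False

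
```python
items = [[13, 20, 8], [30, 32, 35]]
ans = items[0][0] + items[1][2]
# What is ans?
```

Trace (tracking ans):
items = [[13, 20, 8], [30, 32, 35]]  # -> items = [[13, 20, 8], [30, 32, 35]]
ans = items[0][0] + items[1][2]  # -> ans = 48

Answer: 48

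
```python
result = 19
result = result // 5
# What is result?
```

Answer: 3

Derivation:
Trace (tracking result):
result = 19  # -> result = 19
result = result // 5  # -> result = 3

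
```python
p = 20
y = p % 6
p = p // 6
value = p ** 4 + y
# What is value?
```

Trace (tracking value):
p = 20  # -> p = 20
y = p % 6  # -> y = 2
p = p // 6  # -> p = 3
value = p ** 4 + y  # -> value = 83

Answer: 83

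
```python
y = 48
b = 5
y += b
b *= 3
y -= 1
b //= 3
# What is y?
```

Trace (tracking y):
y = 48  # -> y = 48
b = 5  # -> b = 5
y += b  # -> y = 53
b *= 3  # -> b = 15
y -= 1  # -> y = 52
b //= 3  # -> b = 5

Answer: 52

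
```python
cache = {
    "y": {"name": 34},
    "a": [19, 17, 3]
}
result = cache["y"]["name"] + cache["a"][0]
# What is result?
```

Answer: 53

Derivation:
Trace (tracking result):
cache = {'y': {'name': 34}, 'a': [19, 17, 3]}  # -> cache = {'y': {'name': 34}, 'a': [19, 17, 3]}
result = cache['y']['name'] + cache['a'][0]  # -> result = 53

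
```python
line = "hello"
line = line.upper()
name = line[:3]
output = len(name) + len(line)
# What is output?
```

Trace (tracking output):
line = 'hello'  # -> line = 'hello'
line = line.upper()  # -> line = 'HELLO'
name = line[:3]  # -> name = 'HEL'
output = len(name) + len(line)  # -> output = 8

Answer: 8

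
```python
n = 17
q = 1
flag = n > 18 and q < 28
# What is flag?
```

Trace (tracking flag):
n = 17  # -> n = 17
q = 1  # -> q = 1
flag = n > 18 and q < 28  # -> flag = False

Answer: False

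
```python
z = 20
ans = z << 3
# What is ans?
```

Answer: 160

Derivation:
Trace (tracking ans):
z = 20  # -> z = 20
ans = z << 3  # -> ans = 160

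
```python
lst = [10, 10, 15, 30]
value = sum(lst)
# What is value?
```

Trace (tracking value):
lst = [10, 10, 15, 30]  # -> lst = [10, 10, 15, 30]
value = sum(lst)  # -> value = 65

Answer: 65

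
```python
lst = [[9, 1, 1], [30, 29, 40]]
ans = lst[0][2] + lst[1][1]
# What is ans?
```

Trace (tracking ans):
lst = [[9, 1, 1], [30, 29, 40]]  # -> lst = [[9, 1, 1], [30, 29, 40]]
ans = lst[0][2] + lst[1][1]  # -> ans = 30

Answer: 30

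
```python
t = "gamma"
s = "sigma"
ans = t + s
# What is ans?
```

Answer: 'gammasigma'

Derivation:
Trace (tracking ans):
t = 'gamma'  # -> t = 'gamma'
s = 'sigma'  # -> s = 'sigma'
ans = t + s  # -> ans = 'gammasigma'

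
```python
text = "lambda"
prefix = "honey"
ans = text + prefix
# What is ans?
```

Trace (tracking ans):
text = 'lambda'  # -> text = 'lambda'
prefix = 'honey'  # -> prefix = 'honey'
ans = text + prefix  # -> ans = 'lambdahoney'

Answer: 'lambdahoney'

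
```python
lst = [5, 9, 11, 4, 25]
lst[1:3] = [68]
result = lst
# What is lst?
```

Trace (tracking lst):
lst = [5, 9, 11, 4, 25]  # -> lst = [5, 9, 11, 4, 25]
lst[1:3] = [68]  # -> lst = [5, 68, 4, 25]
result = lst  # -> result = [5, 68, 4, 25]

Answer: [5, 68, 4, 25]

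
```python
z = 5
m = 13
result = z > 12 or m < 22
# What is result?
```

Answer: True

Derivation:
Trace (tracking result):
z = 5  # -> z = 5
m = 13  # -> m = 13
result = z > 12 or m < 22  # -> result = True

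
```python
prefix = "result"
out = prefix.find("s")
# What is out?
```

Answer: 2

Derivation:
Trace (tracking out):
prefix = 'result'  # -> prefix = 'result'
out = prefix.find('s')  # -> out = 2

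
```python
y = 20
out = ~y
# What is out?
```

Trace (tracking out):
y = 20  # -> y = 20
out = ~y  # -> out = -21

Answer: -21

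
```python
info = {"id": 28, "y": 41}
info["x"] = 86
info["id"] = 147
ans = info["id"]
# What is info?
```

Answer: {'id': 147, 'y': 41, 'x': 86}

Derivation:
Trace (tracking info):
info = {'id': 28, 'y': 41}  # -> info = {'id': 28, 'y': 41}
info['x'] = 86  # -> info = {'id': 28, 'y': 41, 'x': 86}
info['id'] = 147  # -> info = {'id': 147, 'y': 41, 'x': 86}
ans = info['id']  # -> ans = 147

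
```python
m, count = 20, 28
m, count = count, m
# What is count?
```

Trace (tracking count):
m, count = (20, 28)  # -> m = 20, count = 28
m, count = (count, m)  # -> m = 28, count = 20

Answer: 20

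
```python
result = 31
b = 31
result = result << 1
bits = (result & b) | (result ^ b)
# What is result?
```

Trace (tracking result):
result = 31  # -> result = 31
b = 31  # -> b = 31
result = result << 1  # -> result = 62
bits = result & b | result ^ b  # -> bits = 63

Answer: 62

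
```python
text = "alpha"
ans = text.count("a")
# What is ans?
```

Trace (tracking ans):
text = 'alpha'  # -> text = 'alpha'
ans = text.count('a')  # -> ans = 2

Answer: 2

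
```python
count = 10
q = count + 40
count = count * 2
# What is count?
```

Answer: 20

Derivation:
Trace (tracking count):
count = 10  # -> count = 10
q = count + 40  # -> q = 50
count = count * 2  # -> count = 20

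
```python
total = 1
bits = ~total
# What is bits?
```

Answer: -2

Derivation:
Trace (tracking bits):
total = 1  # -> total = 1
bits = ~total  # -> bits = -2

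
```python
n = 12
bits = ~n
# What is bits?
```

Answer: -13

Derivation:
Trace (tracking bits):
n = 12  # -> n = 12
bits = ~n  # -> bits = -13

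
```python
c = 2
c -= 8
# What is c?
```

Trace (tracking c):
c = 2  # -> c = 2
c -= 8  # -> c = -6

Answer: -6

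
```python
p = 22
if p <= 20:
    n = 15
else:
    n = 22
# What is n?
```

Answer: 22

Derivation:
Trace (tracking n):
p = 22  # -> p = 22
if p <= 20:  # condition is False
else:
    n = 22  # -> n = 22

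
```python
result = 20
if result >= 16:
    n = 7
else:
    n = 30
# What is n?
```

Answer: 7

Derivation:
Trace (tracking n):
result = 20  # -> result = 20
if result >= 16:  # condition is True
    n = 7  # -> n = 7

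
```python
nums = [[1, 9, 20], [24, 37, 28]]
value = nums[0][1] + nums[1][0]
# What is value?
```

Trace (tracking value):
nums = [[1, 9, 20], [24, 37, 28]]  # -> nums = [[1, 9, 20], [24, 37, 28]]
value = nums[0][1] + nums[1][0]  # -> value = 33

Answer: 33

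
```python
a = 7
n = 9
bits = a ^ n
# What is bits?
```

Trace (tracking bits):
a = 7  # -> a = 7
n = 9  # -> n = 9
bits = a ^ n  # -> bits = 14

Answer: 14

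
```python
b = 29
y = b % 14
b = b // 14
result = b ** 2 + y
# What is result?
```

Trace (tracking result):
b = 29  # -> b = 29
y = b % 14  # -> y = 1
b = b // 14  # -> b = 2
result = b ** 2 + y  # -> result = 5

Answer: 5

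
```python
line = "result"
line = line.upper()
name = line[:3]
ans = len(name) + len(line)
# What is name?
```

Answer: 'RES'

Derivation:
Trace (tracking name):
line = 'result'  # -> line = 'result'
line = line.upper()  # -> line = 'RESULT'
name = line[:3]  # -> name = 'RES'
ans = len(name) + len(line)  # -> ans = 9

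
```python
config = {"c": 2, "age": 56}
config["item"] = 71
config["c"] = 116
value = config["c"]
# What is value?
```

Trace (tracking value):
config = {'c': 2, 'age': 56}  # -> config = {'c': 2, 'age': 56}
config['item'] = 71  # -> config = {'c': 2, 'age': 56, 'item': 71}
config['c'] = 116  # -> config = {'c': 116, 'age': 56, 'item': 71}
value = config['c']  # -> value = 116

Answer: 116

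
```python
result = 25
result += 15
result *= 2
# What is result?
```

Answer: 80

Derivation:
Trace (tracking result):
result = 25  # -> result = 25
result += 15  # -> result = 40
result *= 2  # -> result = 80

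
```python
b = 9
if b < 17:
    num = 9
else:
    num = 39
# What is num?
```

Trace (tracking num):
b = 9  # -> b = 9
if b < 17:  # condition is True
    num = 9  # -> num = 9

Answer: 9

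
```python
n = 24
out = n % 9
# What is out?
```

Trace (tracking out):
n = 24  # -> n = 24
out = n % 9  # -> out = 6

Answer: 6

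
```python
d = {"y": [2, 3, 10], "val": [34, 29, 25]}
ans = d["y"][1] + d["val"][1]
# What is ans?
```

Trace (tracking ans):
d = {'y': [2, 3, 10], 'val': [34, 29, 25]}  # -> d = {'y': [2, 3, 10], 'val': [34, 29, 25]}
ans = d['y'][1] + d['val'][1]  # -> ans = 32

Answer: 32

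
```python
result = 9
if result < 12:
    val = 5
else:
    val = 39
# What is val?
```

Answer: 5

Derivation:
Trace (tracking val):
result = 9  # -> result = 9
if result < 12:  # condition is True
    val = 5  # -> val = 5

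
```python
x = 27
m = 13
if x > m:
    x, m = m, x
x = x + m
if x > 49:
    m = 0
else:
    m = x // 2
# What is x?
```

Answer: 40

Derivation:
Trace (tracking x):
x = 27  # -> x = 27
m = 13  # -> m = 13
if x > m:  # condition is True
    x, m = (m, x)  # -> x = 13, m = 27
x = x + m  # -> x = 40
if x > 49:  # condition is False
else:
    m = x // 2  # -> m = 20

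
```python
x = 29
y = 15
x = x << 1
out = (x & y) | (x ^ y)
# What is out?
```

Answer: 63

Derivation:
Trace (tracking out):
x = 29  # -> x = 29
y = 15  # -> y = 15
x = x << 1  # -> x = 58
out = x & y | x ^ y  # -> out = 63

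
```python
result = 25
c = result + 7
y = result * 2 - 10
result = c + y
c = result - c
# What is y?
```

Answer: 40

Derivation:
Trace (tracking y):
result = 25  # -> result = 25
c = result + 7  # -> c = 32
y = result * 2 - 10  # -> y = 40
result = c + y  # -> result = 72
c = result - c  # -> c = 40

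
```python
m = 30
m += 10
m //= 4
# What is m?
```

Answer: 10

Derivation:
Trace (tracking m):
m = 30  # -> m = 30
m += 10  # -> m = 40
m //= 4  # -> m = 10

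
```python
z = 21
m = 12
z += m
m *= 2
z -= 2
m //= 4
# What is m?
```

Answer: 6

Derivation:
Trace (tracking m):
z = 21  # -> z = 21
m = 12  # -> m = 12
z += m  # -> z = 33
m *= 2  # -> m = 24
z -= 2  # -> z = 31
m //= 4  # -> m = 6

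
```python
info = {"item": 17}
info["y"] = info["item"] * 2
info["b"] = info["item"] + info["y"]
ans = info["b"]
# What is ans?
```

Answer: 51

Derivation:
Trace (tracking ans):
info = {'item': 17}  # -> info = {'item': 17}
info['y'] = info['item'] * 2  # -> info = {'item': 17, 'y': 34}
info['b'] = info['item'] + info['y']  # -> info = {'item': 17, 'y': 34, 'b': 51}
ans = info['b']  # -> ans = 51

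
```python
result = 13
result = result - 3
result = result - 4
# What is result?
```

Answer: 6

Derivation:
Trace (tracking result):
result = 13  # -> result = 13
result = result - 3  # -> result = 10
result = result - 4  # -> result = 6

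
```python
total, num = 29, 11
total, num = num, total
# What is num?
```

Trace (tracking num):
total, num = (29, 11)  # -> total = 29, num = 11
total, num = (num, total)  # -> total = 11, num = 29

Answer: 29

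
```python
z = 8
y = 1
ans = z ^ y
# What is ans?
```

Answer: 9

Derivation:
Trace (tracking ans):
z = 8  # -> z = 8
y = 1  # -> y = 1
ans = z ^ y  # -> ans = 9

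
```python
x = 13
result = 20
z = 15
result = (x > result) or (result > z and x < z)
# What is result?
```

Trace (tracking result):
x = 13  # -> x = 13
result = 20  # -> result = 20
z = 15  # -> z = 15
result = x > result or (result > z and x < z)  # -> result = True

Answer: True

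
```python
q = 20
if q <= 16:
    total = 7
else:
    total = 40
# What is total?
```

Trace (tracking total):
q = 20  # -> q = 20
if q <= 16:  # condition is False
else:
    total = 40  # -> total = 40

Answer: 40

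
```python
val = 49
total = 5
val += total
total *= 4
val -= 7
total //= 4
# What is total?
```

Answer: 5

Derivation:
Trace (tracking total):
val = 49  # -> val = 49
total = 5  # -> total = 5
val += total  # -> val = 54
total *= 4  # -> total = 20
val -= 7  # -> val = 47
total //= 4  # -> total = 5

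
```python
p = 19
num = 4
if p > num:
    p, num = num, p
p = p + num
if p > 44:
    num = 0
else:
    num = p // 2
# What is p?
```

Answer: 23

Derivation:
Trace (tracking p):
p = 19  # -> p = 19
num = 4  # -> num = 4
if p > num:  # condition is True
    p, num = (num, p)  # -> p = 4, num = 19
p = p + num  # -> p = 23
if p > 44:  # condition is False
else:
    num = p // 2  # -> num = 11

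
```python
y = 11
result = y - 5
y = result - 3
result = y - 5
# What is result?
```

Trace (tracking result):
y = 11  # -> y = 11
result = y - 5  # -> result = 6
y = result - 3  # -> y = 3
result = y - 5  # -> result = -2

Answer: -2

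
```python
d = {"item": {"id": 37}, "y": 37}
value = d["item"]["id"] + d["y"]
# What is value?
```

Trace (tracking value):
d = {'item': {'id': 37}, 'y': 37}  # -> d = {'item': {'id': 37}, 'y': 37}
value = d['item']['id'] + d['y']  # -> value = 74

Answer: 74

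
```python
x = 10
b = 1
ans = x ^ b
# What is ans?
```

Answer: 11

Derivation:
Trace (tracking ans):
x = 10  # -> x = 10
b = 1  # -> b = 1
ans = x ^ b  # -> ans = 11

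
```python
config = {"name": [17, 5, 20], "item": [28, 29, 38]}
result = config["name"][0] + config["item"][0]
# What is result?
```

Trace (tracking result):
config = {'name': [17, 5, 20], 'item': [28, 29, 38]}  # -> config = {'name': [17, 5, 20], 'item': [28, 29, 38]}
result = config['name'][0] + config['item'][0]  # -> result = 45

Answer: 45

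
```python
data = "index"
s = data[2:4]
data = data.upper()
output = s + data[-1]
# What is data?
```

Trace (tracking data):
data = 'index'  # -> data = 'index'
s = data[2:4]  # -> s = 'de'
data = data.upper()  # -> data = 'INDEX'
output = s + data[-1]  # -> output = 'deX'

Answer: 'INDEX'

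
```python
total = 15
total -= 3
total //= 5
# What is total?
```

Answer: 2

Derivation:
Trace (tracking total):
total = 15  # -> total = 15
total -= 3  # -> total = 12
total //= 5  # -> total = 2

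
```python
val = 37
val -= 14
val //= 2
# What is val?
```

Trace (tracking val):
val = 37  # -> val = 37
val -= 14  # -> val = 23
val //= 2  # -> val = 11

Answer: 11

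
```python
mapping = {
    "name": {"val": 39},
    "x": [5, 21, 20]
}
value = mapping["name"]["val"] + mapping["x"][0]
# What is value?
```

Answer: 44

Derivation:
Trace (tracking value):
mapping = {'name': {'val': 39}, 'x': [5, 21, 20]}  # -> mapping = {'name': {'val': 39}, 'x': [5, 21, 20]}
value = mapping['name']['val'] + mapping['x'][0]  # -> value = 44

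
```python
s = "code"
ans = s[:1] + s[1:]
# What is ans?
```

Trace (tracking ans):
s = 'code'  # -> s = 'code'
ans = s[:1] + s[1:]  # -> ans = 'code'

Answer: 'code'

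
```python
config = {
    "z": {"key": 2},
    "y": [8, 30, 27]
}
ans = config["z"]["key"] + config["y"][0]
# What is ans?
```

Answer: 10

Derivation:
Trace (tracking ans):
config = {'z': {'key': 2}, 'y': [8, 30, 27]}  # -> config = {'z': {'key': 2}, 'y': [8, 30, 27]}
ans = config['z']['key'] + config['y'][0]  # -> ans = 10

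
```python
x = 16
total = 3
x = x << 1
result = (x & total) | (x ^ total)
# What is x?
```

Answer: 32

Derivation:
Trace (tracking x):
x = 16  # -> x = 16
total = 3  # -> total = 3
x = x << 1  # -> x = 32
result = x & total | x ^ total  # -> result = 35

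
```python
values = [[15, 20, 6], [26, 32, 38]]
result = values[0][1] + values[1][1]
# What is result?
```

Trace (tracking result):
values = [[15, 20, 6], [26, 32, 38]]  # -> values = [[15, 20, 6], [26, 32, 38]]
result = values[0][1] + values[1][1]  # -> result = 52

Answer: 52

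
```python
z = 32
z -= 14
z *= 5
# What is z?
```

Trace (tracking z):
z = 32  # -> z = 32
z -= 14  # -> z = 18
z *= 5  # -> z = 90

Answer: 90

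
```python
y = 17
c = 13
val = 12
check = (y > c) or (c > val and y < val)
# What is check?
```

Answer: True

Derivation:
Trace (tracking check):
y = 17  # -> y = 17
c = 13  # -> c = 13
val = 12  # -> val = 12
check = y > c or (c > val and y < val)  # -> check = True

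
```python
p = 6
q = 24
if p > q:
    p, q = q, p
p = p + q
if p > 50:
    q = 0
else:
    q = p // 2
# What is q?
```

Answer: 15

Derivation:
Trace (tracking q):
p = 6  # -> p = 6
q = 24  # -> q = 24
if p > q:  # condition is False
p = p + q  # -> p = 30
if p > 50:  # condition is False
else:
    q = p // 2  # -> q = 15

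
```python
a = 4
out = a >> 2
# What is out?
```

Answer: 1

Derivation:
Trace (tracking out):
a = 4  # -> a = 4
out = a >> 2  # -> out = 1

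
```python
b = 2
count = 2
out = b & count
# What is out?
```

Trace (tracking out):
b = 2  # -> b = 2
count = 2  # -> count = 2
out = b & count  # -> out = 2

Answer: 2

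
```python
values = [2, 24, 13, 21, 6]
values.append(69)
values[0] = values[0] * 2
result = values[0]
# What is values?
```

Trace (tracking values):
values = [2, 24, 13, 21, 6]  # -> values = [2, 24, 13, 21, 6]
values.append(69)  # -> values = [2, 24, 13, 21, 6, 69]
values[0] = values[0] * 2  # -> values = [4, 24, 13, 21, 6, 69]
result = values[0]  # -> result = 4

Answer: [4, 24, 13, 21, 6, 69]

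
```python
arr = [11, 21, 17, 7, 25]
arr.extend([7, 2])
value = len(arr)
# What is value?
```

Answer: 7

Derivation:
Trace (tracking value):
arr = [11, 21, 17, 7, 25]  # -> arr = [11, 21, 17, 7, 25]
arr.extend([7, 2])  # -> arr = [11, 21, 17, 7, 25, 7, 2]
value = len(arr)  # -> value = 7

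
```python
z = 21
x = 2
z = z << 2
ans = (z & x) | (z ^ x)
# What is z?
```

Trace (tracking z):
z = 21  # -> z = 21
x = 2  # -> x = 2
z = z << 2  # -> z = 84
ans = z & x | z ^ x  # -> ans = 86

Answer: 84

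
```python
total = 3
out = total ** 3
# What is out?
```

Answer: 27

Derivation:
Trace (tracking out):
total = 3  # -> total = 3
out = total ** 3  # -> out = 27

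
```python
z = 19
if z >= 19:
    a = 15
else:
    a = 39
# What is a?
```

Trace (tracking a):
z = 19  # -> z = 19
if z >= 19:  # condition is True
    a = 15  # -> a = 15

Answer: 15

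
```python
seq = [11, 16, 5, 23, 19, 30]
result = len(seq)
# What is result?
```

Answer: 6

Derivation:
Trace (tracking result):
seq = [11, 16, 5, 23, 19, 30]  # -> seq = [11, 16, 5, 23, 19, 30]
result = len(seq)  # -> result = 6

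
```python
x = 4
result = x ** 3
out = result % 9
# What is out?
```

Answer: 1

Derivation:
Trace (tracking out):
x = 4  # -> x = 4
result = x ** 3  # -> result = 64
out = result % 9  # -> out = 1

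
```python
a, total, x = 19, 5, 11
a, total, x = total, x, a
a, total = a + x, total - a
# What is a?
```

Trace (tracking a):
a, total, x = (19, 5, 11)  # -> a = 19, total = 5, x = 11
a, total, x = (total, x, a)  # -> a = 5, total = 11, x = 19
a, total = (a + x, total - a)  # -> a = 24, total = 6

Answer: 24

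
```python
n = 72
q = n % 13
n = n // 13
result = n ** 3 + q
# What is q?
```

Answer: 7

Derivation:
Trace (tracking q):
n = 72  # -> n = 72
q = n % 13  # -> q = 7
n = n // 13  # -> n = 5
result = n ** 3 + q  # -> result = 132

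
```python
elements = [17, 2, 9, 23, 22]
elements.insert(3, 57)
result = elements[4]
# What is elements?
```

Trace (tracking elements):
elements = [17, 2, 9, 23, 22]  # -> elements = [17, 2, 9, 23, 22]
elements.insert(3, 57)  # -> elements = [17, 2, 9, 57, 23, 22]
result = elements[4]  # -> result = 23

Answer: [17, 2, 9, 57, 23, 22]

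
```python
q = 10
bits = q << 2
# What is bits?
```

Answer: 40

Derivation:
Trace (tracking bits):
q = 10  # -> q = 10
bits = q << 2  # -> bits = 40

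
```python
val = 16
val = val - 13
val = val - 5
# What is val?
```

Answer: -2

Derivation:
Trace (tracking val):
val = 16  # -> val = 16
val = val - 13  # -> val = 3
val = val - 5  # -> val = -2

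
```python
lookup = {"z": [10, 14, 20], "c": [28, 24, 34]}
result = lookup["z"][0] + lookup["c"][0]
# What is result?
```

Answer: 38

Derivation:
Trace (tracking result):
lookup = {'z': [10, 14, 20], 'c': [28, 24, 34]}  # -> lookup = {'z': [10, 14, 20], 'c': [28, 24, 34]}
result = lookup['z'][0] + lookup['c'][0]  # -> result = 38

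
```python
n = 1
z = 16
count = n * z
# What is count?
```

Trace (tracking count):
n = 1  # -> n = 1
z = 16  # -> z = 16
count = n * z  # -> count = 16

Answer: 16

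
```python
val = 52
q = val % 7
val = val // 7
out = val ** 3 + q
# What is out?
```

Trace (tracking out):
val = 52  # -> val = 52
q = val % 7  # -> q = 3
val = val // 7  # -> val = 7
out = val ** 3 + q  # -> out = 346

Answer: 346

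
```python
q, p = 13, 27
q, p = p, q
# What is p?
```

Trace (tracking p):
q, p = (13, 27)  # -> q = 13, p = 27
q, p = (p, q)  # -> q = 27, p = 13

Answer: 13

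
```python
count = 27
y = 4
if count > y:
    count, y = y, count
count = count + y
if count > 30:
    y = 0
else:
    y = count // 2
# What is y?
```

Answer: 0

Derivation:
Trace (tracking y):
count = 27  # -> count = 27
y = 4  # -> y = 4
if count > y:  # condition is True
    count, y = (y, count)  # -> count = 4, y = 27
count = count + y  # -> count = 31
if count > 30:  # condition is True
    y = 0  # -> y = 0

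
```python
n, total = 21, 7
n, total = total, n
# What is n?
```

Answer: 7

Derivation:
Trace (tracking n):
n, total = (21, 7)  # -> n = 21, total = 7
n, total = (total, n)  # -> n = 7, total = 21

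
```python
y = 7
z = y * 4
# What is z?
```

Trace (tracking z):
y = 7  # -> y = 7
z = y * 4  # -> z = 28

Answer: 28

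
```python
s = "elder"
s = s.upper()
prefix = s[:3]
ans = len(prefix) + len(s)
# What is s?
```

Answer: 'ELDER'

Derivation:
Trace (tracking s):
s = 'elder'  # -> s = 'elder'
s = s.upper()  # -> s = 'ELDER'
prefix = s[:3]  # -> prefix = 'ELD'
ans = len(prefix) + len(s)  # -> ans = 8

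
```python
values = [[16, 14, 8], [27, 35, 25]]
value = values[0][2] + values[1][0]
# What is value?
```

Trace (tracking value):
values = [[16, 14, 8], [27, 35, 25]]  # -> values = [[16, 14, 8], [27, 35, 25]]
value = values[0][2] + values[1][0]  # -> value = 35

Answer: 35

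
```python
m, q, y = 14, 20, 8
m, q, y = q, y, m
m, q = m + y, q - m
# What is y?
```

Trace (tracking y):
m, q, y = (14, 20, 8)  # -> m = 14, q = 20, y = 8
m, q, y = (q, y, m)  # -> m = 20, q = 8, y = 14
m, q = (m + y, q - m)  # -> m = 34, q = -12

Answer: 14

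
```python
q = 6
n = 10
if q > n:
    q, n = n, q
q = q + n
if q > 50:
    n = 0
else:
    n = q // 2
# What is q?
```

Trace (tracking q):
q = 6  # -> q = 6
n = 10  # -> n = 10
if q > n:  # condition is False
q = q + n  # -> q = 16
if q > 50:  # condition is False
else:
    n = q // 2  # -> n = 8

Answer: 16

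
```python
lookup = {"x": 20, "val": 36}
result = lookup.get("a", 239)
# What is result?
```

Trace (tracking result):
lookup = {'x': 20, 'val': 36}  # -> lookup = {'x': 20, 'val': 36}
result = lookup.get('a', 239)  # -> result = 239

Answer: 239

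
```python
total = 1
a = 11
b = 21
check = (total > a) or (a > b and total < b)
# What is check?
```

Answer: False

Derivation:
Trace (tracking check):
total = 1  # -> total = 1
a = 11  # -> a = 11
b = 21  # -> b = 21
check = total > a or (a > b and total < b)  # -> check = False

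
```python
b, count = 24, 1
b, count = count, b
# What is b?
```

Answer: 1

Derivation:
Trace (tracking b):
b, count = (24, 1)  # -> b = 24, count = 1
b, count = (count, b)  # -> b = 1, count = 24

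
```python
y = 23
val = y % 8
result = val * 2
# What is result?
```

Answer: 14

Derivation:
Trace (tracking result):
y = 23  # -> y = 23
val = y % 8  # -> val = 7
result = val * 2  # -> result = 14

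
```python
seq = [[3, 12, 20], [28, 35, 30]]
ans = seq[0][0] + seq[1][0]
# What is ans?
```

Trace (tracking ans):
seq = [[3, 12, 20], [28, 35, 30]]  # -> seq = [[3, 12, 20], [28, 35, 30]]
ans = seq[0][0] + seq[1][0]  # -> ans = 31

Answer: 31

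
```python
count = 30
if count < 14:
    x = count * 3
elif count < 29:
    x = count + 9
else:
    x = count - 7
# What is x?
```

Answer: 23

Derivation:
Trace (tracking x):
count = 30  # -> count = 30
if count < 14:  # condition is False
elif count < 29:  # condition is False
else:
    x = count - 7  # -> x = 23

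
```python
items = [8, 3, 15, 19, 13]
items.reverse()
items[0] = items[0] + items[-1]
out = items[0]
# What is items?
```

Answer: [21, 19, 15, 3, 8]

Derivation:
Trace (tracking items):
items = [8, 3, 15, 19, 13]  # -> items = [8, 3, 15, 19, 13]
items.reverse()  # -> items = [13, 19, 15, 3, 8]
items[0] = items[0] + items[-1]  # -> items = [21, 19, 15, 3, 8]
out = items[0]  # -> out = 21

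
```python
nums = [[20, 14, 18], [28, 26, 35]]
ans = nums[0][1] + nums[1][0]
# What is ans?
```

Answer: 42

Derivation:
Trace (tracking ans):
nums = [[20, 14, 18], [28, 26, 35]]  # -> nums = [[20, 14, 18], [28, 26, 35]]
ans = nums[0][1] + nums[1][0]  # -> ans = 42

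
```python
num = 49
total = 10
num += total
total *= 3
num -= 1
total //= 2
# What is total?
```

Answer: 15

Derivation:
Trace (tracking total):
num = 49  # -> num = 49
total = 10  # -> total = 10
num += total  # -> num = 59
total *= 3  # -> total = 30
num -= 1  # -> num = 58
total //= 2  # -> total = 15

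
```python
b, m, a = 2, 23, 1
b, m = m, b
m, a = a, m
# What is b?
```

Answer: 23

Derivation:
Trace (tracking b):
b, m, a = (2, 23, 1)  # -> b = 2, m = 23, a = 1
b, m = (m, b)  # -> b = 23, m = 2
m, a = (a, m)  # -> m = 1, a = 2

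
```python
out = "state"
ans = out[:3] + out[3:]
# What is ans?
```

Answer: 'state'

Derivation:
Trace (tracking ans):
out = 'state'  # -> out = 'state'
ans = out[:3] + out[3:]  # -> ans = 'state'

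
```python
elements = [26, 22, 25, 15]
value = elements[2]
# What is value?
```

Answer: 25

Derivation:
Trace (tracking value):
elements = [26, 22, 25, 15]  # -> elements = [26, 22, 25, 15]
value = elements[2]  # -> value = 25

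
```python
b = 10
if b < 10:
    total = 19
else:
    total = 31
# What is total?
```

Trace (tracking total):
b = 10  # -> b = 10
if b < 10:  # condition is False
else:
    total = 31  # -> total = 31

Answer: 31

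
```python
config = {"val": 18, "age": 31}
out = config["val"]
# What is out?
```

Trace (tracking out):
config = {'val': 18, 'age': 31}  # -> config = {'val': 18, 'age': 31}
out = config['val']  # -> out = 18

Answer: 18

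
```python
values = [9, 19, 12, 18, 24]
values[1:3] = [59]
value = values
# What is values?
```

Trace (tracking values):
values = [9, 19, 12, 18, 24]  # -> values = [9, 19, 12, 18, 24]
values[1:3] = [59]  # -> values = [9, 59, 18, 24]
value = values  # -> value = [9, 59, 18, 24]

Answer: [9, 59, 18, 24]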